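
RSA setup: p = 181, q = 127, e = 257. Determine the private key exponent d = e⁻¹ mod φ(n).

353

φ(n) = (p−1)(q−1) = 180·126 = 22680.
Need d with 257·d ≡ 1 (mod 22680). Apply the extended Euclidean algorithm:
22680 = 88×257 + 64
257 = 4×64 + 1
64 = 64×1 + 0
Back-substitute:
1 = 257 − 4·64
1 = −4·22680 + 353·257
So 257·353 ≡ 1 (mod 22680), hence d = 353.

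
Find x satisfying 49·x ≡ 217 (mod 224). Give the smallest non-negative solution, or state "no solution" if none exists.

9

First find gcd(49, 224):
224 = 4·49 + 28
49 = 1·28 + 21
28 = 1·21 + 7
21 = 3·7 + 0
gcd = 7 and 7 | 217, so solutions exist. Divide through by 7: 7x ≡ 31 (mod 32).
Now find 7⁻¹ mod 32:
32 = 4*7 + 4
7 = 1*4 + 3
4 = 1*3 + 1
3 = 3*1 + 0
Back-substitute:
1 = 4 − 3
1 = −7 + 2·4
1 = 2·32 − 9·7
So 7·(-9) ≡ 1 (mod 32), i.e. 7⁻¹ ≡ 23.
Then x ≡ 23·31 ≡ 9 (mod 32); the smallest non-negative solution is x = 9.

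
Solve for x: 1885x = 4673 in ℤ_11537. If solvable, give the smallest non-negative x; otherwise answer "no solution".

First find gcd(1885, 11537):
11537 = 6*1885 + 227
1885 = 8*227 + 69
227 = 3*69 + 20
69 = 3*20 + 9
20 = 2*9 + 2
9 = 4*2 + 1
2 = 2*1 + 0
gcd = 1, so a unique solution mod 11537 exists.
Back-substitute for the Bézout coefficients:
1 = 9 − 4·2
1 = −4·20 + 9·9
1 = 9·69 − 31·20
1 = −31·227 + 102·69
1 = 102·1885 − 847·227
1 = −847·11537 + 5184·1885
So 1885·(5184) ≡ 1 (mod 11537), giving 1885⁻¹ ≡ 5184.
x ≡ 1885⁻¹·4673 ≡ 5184·4673 ≡ 8669 (mod 11537).

8669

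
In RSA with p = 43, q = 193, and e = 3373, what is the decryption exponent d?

6565

φ(n) = (p−1)(q−1) = 42·192 = 8064.
Need d with 3373·d ≡ 1 (mod 8064). Apply the extended Euclidean algorithm:
8064 = 2*3373 + 1318
3373 = 2*1318 + 737
1318 = 1*737 + 581
737 = 1*581 + 156
581 = 3*156 + 113
156 = 1*113 + 43
113 = 2*43 + 27
43 = 1*27 + 16
27 = 1*16 + 11
16 = 1*11 + 5
11 = 2*5 + 1
5 = 5*1 + 0
Back-substitute:
1 = 11 − 2·5
1 = −2·16 + 3·11
1 = 3·27 − 5·16
1 = −5·43 + 8·27
1 = 8·113 − 21·43
1 = −21·156 + 29·113
1 = 29·581 − 108·156
1 = −108·737 + 137·581
1 = 137·1318 − 245·737
1 = −245·3373 + 627·1318
1 = 627·8064 − 1499·3373
So 3373·(-1499) ≡ 1 (mod 8064), hence d ≡ -1499 ≡ 6565 (mod 8064).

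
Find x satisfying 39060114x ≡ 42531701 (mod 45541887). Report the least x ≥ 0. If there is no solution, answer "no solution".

no solution

gcd(39060114, 45541887):
45541887 = 1·39060114 + 6481773
39060114 = 6·6481773 + 169476
6481773 = 38·169476 + 41685
169476 = 4·41685 + 2736
41685 = 15·2736 + 645
2736 = 4·645 + 156
645 = 4·156 + 21
156 = 7·21 + 9
21 = 2·9 + 3
9 = 3·3 + 0
gcd = 3, but 3 ∤ 42531701, so the congruence has no solution.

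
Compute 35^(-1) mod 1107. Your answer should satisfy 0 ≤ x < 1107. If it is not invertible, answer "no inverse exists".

854

Apply the Euclidean algorithm to 1107 and 35:
1107 = 31*35 + 22
35 = 1*22 + 13
22 = 1*13 + 9
13 = 1*9 + 4
9 = 2*4 + 1
4 = 4*1 + 0
gcd = 1, so the inverse exists. Back-substitute:
1 = 9 − 2·4
1 = −2·13 + 3·9
1 = 3·22 − 5·13
1 = −5·35 + 8·22
1 = 8·1107 − 253·35
Thus 35·(-253) ≡ 1 (mod 1107); reducing, -253 mod 1107 = 854.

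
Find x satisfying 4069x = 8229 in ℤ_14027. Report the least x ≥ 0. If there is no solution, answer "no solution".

First find gcd(4069, 14027):
14027 = 3·4069 + 1820
4069 = 2·1820 + 429
1820 = 4·429 + 104
429 = 4·104 + 13
104 = 8·13 + 0
gcd = 13 and 13 | 8229, so solutions exist. Divide through by 13: 313x ≡ 633 (mod 1079).
Now find 313⁻¹ mod 1079:
1079 = 3*313 + 140
313 = 2*140 + 33
140 = 4*33 + 8
33 = 4*8 + 1
8 = 8*1 + 0
Back-substitute:
1 = 33 − 4·8
1 = −4·140 + 17·33
1 = 17·313 − 38·140
1 = −38·1079 + 131·313
So 313⁻¹ ≡ 131 (mod 1079).
Then x ≡ 131·633 ≡ 919 (mod 1079); the smallest non-negative solution is x = 919.

919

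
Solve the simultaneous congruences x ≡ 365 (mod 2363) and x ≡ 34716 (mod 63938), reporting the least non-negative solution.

Write x = 365 + 2363·k. Then 2363·k ≡ 34716 − 365 ≡ 34351 (mod 63938).
Need 2363⁻¹ mod 63938. Extended Euclid on (63938, 2363):
63938 = 27·2363 + 137
2363 = 17·137 + 34
137 = 4·34 + 1
34 = 34·1 + 0
Back-substitute:
1 = 137 − 4·34
1 = −4·2363 + 69·137
1 = 69·63938 − 1867·2363
2363⁻¹ ≡ 62071 (mod 63938), so k ≡ 62071·34351 ≡ 60435 (mod 63938).
x = 365 + 2363·60435 = 142808270.

142808270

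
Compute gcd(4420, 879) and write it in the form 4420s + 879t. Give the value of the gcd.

1

Repeated division:
4420 = 5*879 + 25
879 = 35*25 + 4
25 = 6*4 + 1
4 = 4*1 + 0
gcd(4420, 879) = 1.
Express as a combination:
1 = 25 − 6·4
1 = −6·879 + 211·25
1 = 211·4420 − 1061·879
So 1 = (211)·4420 + (-1061)·879.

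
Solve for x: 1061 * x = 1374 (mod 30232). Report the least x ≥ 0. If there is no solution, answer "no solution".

First find gcd(1061, 30232):
30232 = 28*1061 + 524
1061 = 2*524 + 13
524 = 40*13 + 4
13 = 3*4 + 1
4 = 4*1 + 0
gcd = 1, so a unique solution mod 30232 exists.
Back-substitute for the Bézout coefficients:
1 = 13 − 3·4
1 = −3·524 + 121·13
1 = 121·1061 − 245·524
1 = −245·30232 + 6981·1061
So 1061·(6981) ≡ 1 (mod 30232), giving 1061⁻¹ ≡ 6981.
x ≡ 1061⁻¹·1374 ≡ 6981·1374 ≡ 8350 (mod 30232).

8350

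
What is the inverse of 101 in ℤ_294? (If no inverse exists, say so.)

Run Euclid on (294, 101):
294 = 2*101 + 92
101 = 1*92 + 9
92 = 10*9 + 2
9 = 4*2 + 1
2 = 2*1 + 0
Since gcd(101, 294) = 1, back-substitute to write 1 as a combination:
1 = 9 − 4·2
1 = −4·92 + 41·9
1 = 41·101 − 45·92
1 = −45·294 + 131·101
So 101·131 ≡ 1 (mod 294).

131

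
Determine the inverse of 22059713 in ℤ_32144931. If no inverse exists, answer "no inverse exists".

Euclidean algorithm on 32144931, 22059713:
32144931 = 1·22059713 + 10085218
22059713 = 2·10085218 + 1889277
10085218 = 5·1889277 + 638833
1889277 = 2·638833 + 611611
638833 = 1·611611 + 27222
611611 = 22·27222 + 12727
27222 = 2·12727 + 1768
12727 = 7·1768 + 351
1768 = 5·351 + 13
351 = 27·13 + 0
gcd(22059713, 32144931) = 13 ≠ 1, so 22059713 has no multiplicative inverse modulo 32144931.

no inverse exists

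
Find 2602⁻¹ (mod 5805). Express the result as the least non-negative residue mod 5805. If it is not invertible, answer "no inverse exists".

Extended Euclidean algorithm:
5805 = 2*2602 + 601
2602 = 4*601 + 198
601 = 3*198 + 7
198 = 28*7 + 2
7 = 3*2 + 1
2 = 2*1 + 0
Since gcd(2602, 5805) = 1, back-substitute to write 1 as a combination:
1 = 7 − 3·2
1 = −3·198 + 85·7
1 = 85·601 − 258·198
1 = −258·2602 + 1117·601
1 = 1117·5805 − 2492·2602
So 2602·(-2492) ≡ 1 (mod 5805), and -2492 ≡ 3313 (mod 5805).

3313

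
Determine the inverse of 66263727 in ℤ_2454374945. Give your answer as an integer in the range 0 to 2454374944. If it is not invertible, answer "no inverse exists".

299470683

Run Euclid on (2454374945, 66263727):
2454374945 = 37×66263727 + 2617046
66263727 = 25×2617046 + 837577
2617046 = 3×837577 + 104315
837577 = 8×104315 + 3057
104315 = 34×3057 + 377
3057 = 8×377 + 41
377 = 9×41 + 8
41 = 5×8 + 1
8 = 8×1 + 0
The gcd is 1. Working backward:
1 = 41 − 5·8
1 = −5·377 + 46·41
1 = 46·3057 − 373·377
1 = −373·104315 + 12728·3057
1 = 12728·837577 − 102197·104315
1 = −102197·2617046 + 319319·837577
1 = 319319·66263727 − 8085172·2617046
1 = −8085172·2454374945 + 299470683·66263727
So 66263727·299470683 ≡ 1 (mod 2454374945).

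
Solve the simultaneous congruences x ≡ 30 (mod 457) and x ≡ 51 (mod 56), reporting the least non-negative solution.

9627

Write x = 30 + 457·k. Then 457·k ≡ 51 − 30 ≡ 21 (mod 56).
Need 457⁻¹ mod 56. Extended Euclid on (56, 9):
56 = 6·9 + 2
9 = 4·2 + 1
2 = 2·1 + 0
Back-substitute:
1 = 9 − 4·2
1 = −4·56 + 25·9
457⁻¹ ≡ 25 (mod 56), so k ≡ 25·21 ≡ 21 (mod 56).
x = 30 + 457·21 = 9627.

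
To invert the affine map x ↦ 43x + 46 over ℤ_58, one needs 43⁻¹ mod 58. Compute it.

Apply the Euclidean algorithm to 58 and 43:
58 = 1·43 + 15
43 = 2·15 + 13
15 = 1·13 + 2
13 = 6·2 + 1
2 = 2·1 + 0
Since gcd(43, 58) = 1, back-substitute to write 1 as a combination:
1 = 13 − 6·2
1 = −6·15 + 7·13
1 = 7·43 − 20·15
1 = −20·58 + 27·43
So 43·27 ≡ 1 (mod 58).

27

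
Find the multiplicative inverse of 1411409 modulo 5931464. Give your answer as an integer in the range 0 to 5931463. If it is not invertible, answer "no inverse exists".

Extended Euclidean algorithm:
5931464 = 4·1411409 + 285828
1411409 = 4·285828 + 268097
285828 = 1·268097 + 17731
268097 = 15·17731 + 2132
17731 = 8·2132 + 675
2132 = 3·675 + 107
675 = 6·107 + 33
107 = 3·33 + 8
33 = 4·8 + 1
8 = 8·1 + 0
gcd = 1, so the inverse exists. Back-substitute:
1 = 33 − 4·8
1 = −4·107 + 13·33
1 = 13·675 − 82·107
1 = −82·2132 + 259·675
1 = 259·17731 − 2154·2132
1 = −2154·268097 + 32569·17731
1 = 32569·285828 − 34723·268097
1 = −34723·1411409 + 171461·285828
1 = 171461·5931464 − 720567·1411409
Thus 1411409·(-720567) ≡ 1 (mod 5931464); reducing, -720567 mod 5931464 = 5210897.

5210897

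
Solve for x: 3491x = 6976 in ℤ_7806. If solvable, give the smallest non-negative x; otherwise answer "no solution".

First find gcd(3491, 7806):
7806 = 2·3491 + 824
3491 = 4·824 + 195
824 = 4·195 + 44
195 = 4·44 + 19
44 = 2·19 + 6
19 = 3·6 + 1
6 = 6·1 + 0
gcd = 1, so a unique solution mod 7806 exists.
Back-substitute for the Bézout coefficients:
1 = 19 − 3·6
1 = −3·44 + 7·19
1 = 7·195 − 31·44
1 = −31·824 + 131·195
1 = 131·3491 − 555·824
1 = −555·7806 + 1241·3491
So 3491·(1241) ≡ 1 (mod 7806), giving 3491⁻¹ ≡ 1241.
x ≡ 3491⁻¹·6976 ≡ 1241·6976 ≡ 362 (mod 7806).

362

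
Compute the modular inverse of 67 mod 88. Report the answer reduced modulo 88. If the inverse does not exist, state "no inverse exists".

67

Apply the Euclidean algorithm to 88 and 67:
88 = 1·67 + 21
67 = 3·21 + 4
21 = 5·4 + 1
4 = 4·1 + 0
The gcd is 1. Working backward:
1 = 21 − 5·4
1 = −5·67 + 16·21
1 = 16·88 − 21·67
Thus 67·(-21) ≡ 1 (mod 88); reducing, -21 mod 88 = 67.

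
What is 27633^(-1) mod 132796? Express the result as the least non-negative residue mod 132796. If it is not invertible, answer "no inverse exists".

Extended Euclidean algorithm:
132796 = 4×27633 + 22264
27633 = 1×22264 + 5369
22264 = 4×5369 + 788
5369 = 6×788 + 641
788 = 1×641 + 147
641 = 4×147 + 53
147 = 2×53 + 41
53 = 1×41 + 12
41 = 3×12 + 5
12 = 2×5 + 2
5 = 2×2 + 1
2 = 2×1 + 0
The gcd is 1. Working backward:
1 = 5 − 2·2
1 = −2·12 + 5·5
1 = 5·41 − 17·12
1 = −17·53 + 22·41
1 = 22·147 − 61·53
1 = −61·641 + 266·147
1 = 266·788 − 327·641
1 = −327·5369 + 2228·788
1 = 2228·22264 − 9239·5369
1 = −9239·27633 + 11467·22264
1 = 11467·132796 − 55107·27633
So 27633·(-55107) ≡ 1 (mod 132796), and -55107 ≡ 77689 (mod 132796).

77689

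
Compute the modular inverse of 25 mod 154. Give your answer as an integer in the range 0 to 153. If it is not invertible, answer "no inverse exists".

37

Extended Euclidean algorithm:
154 = 6*25 + 4
25 = 6*4 + 1
4 = 4*1 + 0
The gcd is 1. Working backward:
1 = 25 − 6·4
1 = −6·154 + 37·25
So 25·37 ≡ 1 (mod 154).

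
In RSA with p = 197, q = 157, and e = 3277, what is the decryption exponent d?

φ(n) = (p−1)(q−1) = 196·156 = 30576.
Need d with 3277·d ≡ 1 (mod 30576). Apply the extended Euclidean algorithm:
30576 = 9·3277 + 1083
3277 = 3·1083 + 28
1083 = 38·28 + 19
28 = 1·19 + 9
19 = 2·9 + 1
9 = 9·1 + 0
Back-substitute:
1 = 19 − 2·9
1 = −2·28 + 3·19
1 = 3·1083 − 116·28
1 = −116·3277 + 351·1083
1 = 351·30576 − 3275·3277
So 3277·(-3275) ≡ 1 (mod 30576), hence d ≡ -3275 ≡ 27301 (mod 30576).

27301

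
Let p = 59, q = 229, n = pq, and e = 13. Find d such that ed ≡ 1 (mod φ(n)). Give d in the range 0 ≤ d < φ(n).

4069

φ(n) = (p−1)(q−1) = 58·228 = 13224.
Need d with 13·d ≡ 1 (mod 13224). Apply the extended Euclidean algorithm:
13224 = 1017×13 + 3
13 = 4×3 + 1
3 = 3×1 + 0
Back-substitute:
1 = 13 − 4·3
1 = −4·13224 + 4069·13
So 13·4069 ≡ 1 (mod 13224), hence d = 4069.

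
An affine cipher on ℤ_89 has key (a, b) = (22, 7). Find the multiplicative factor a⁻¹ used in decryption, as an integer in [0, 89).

gcd(89, 22) by repeated division:
89 = 4*22 + 1
22 = 22*1 + 0
Since gcd(22, 89) = 1, back-substitute to write 1 as a combination:
1 = 89 − 4·22
Hence 22⁻¹ ≡ -4 ≡ 85 (mod 89).

85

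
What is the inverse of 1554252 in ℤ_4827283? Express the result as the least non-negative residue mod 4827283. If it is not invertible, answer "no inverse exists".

Extended Euclidean algorithm:
4827283 = 3×1554252 + 164527
1554252 = 9×164527 + 73509
164527 = 2×73509 + 17509
73509 = 4×17509 + 3473
17509 = 5×3473 + 144
3473 = 24×144 + 17
144 = 8×17 + 8
17 = 2×8 + 1
8 = 8×1 + 0
Since gcd(1554252, 4827283) = 1, back-substitute to write 1 as a combination:
1 = 17 − 2·8
1 = −2·144 + 17·17
1 = 17·3473 − 410·144
1 = −410·17509 + 2067·3473
1 = 2067·73509 − 8678·17509
1 = −8678·164527 + 19423·73509
1 = 19423·1554252 − 183485·164527
1 = −183485·4827283 + 569878·1554252
So 1554252·569878 ≡ 1 (mod 4827283).

569878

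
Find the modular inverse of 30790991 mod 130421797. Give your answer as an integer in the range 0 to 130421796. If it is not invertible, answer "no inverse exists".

no inverse exists

Compute gcd(30790991, 130421797):
130421797 = 4*30790991 + 7257833
30790991 = 4*7257833 + 1759659
7257833 = 4*1759659 + 219197
1759659 = 8*219197 + 6083
219197 = 36*6083 + 209
6083 = 29*209 + 22
209 = 9*22 + 11
22 = 2*11 + 0
The gcd is 11, not 1, hence no inverse exists.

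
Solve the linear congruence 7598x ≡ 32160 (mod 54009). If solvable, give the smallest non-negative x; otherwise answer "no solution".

First find gcd(7598, 54009):
54009 = 7*7598 + 823
7598 = 9*823 + 191
823 = 4*191 + 59
191 = 3*59 + 14
59 = 4*14 + 3
14 = 4*3 + 2
3 = 1*2 + 1
2 = 2*1 + 0
gcd = 1, so a unique solution mod 54009 exists.
Back-substitute for the Bézout coefficients:
1 = 3 − 2
1 = −14 + 5·3
1 = 5·59 − 21·14
1 = −21·191 + 68·59
1 = 68·823 − 293·191
1 = −293·7598 + 2705·823
1 = 2705·54009 − 19228·7598
So 7598·(-19228) ≡ 1 (mod 54009), giving 7598⁻¹ ≡ 34781.
x ≡ 7598⁻¹·32160 ≡ 34781·32160 ≡ 30570 (mod 54009).

30570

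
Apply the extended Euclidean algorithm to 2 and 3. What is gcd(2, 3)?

1

Repeated division:
3 = 1·2 + 1
2 = 2·1 + 0
gcd(2, 3) = 1.
Working backward:
1 = 3 − 2
So 1 = (1)·3 + (-1)·2.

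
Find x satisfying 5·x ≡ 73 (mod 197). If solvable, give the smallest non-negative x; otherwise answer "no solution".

First find gcd(5, 197):
197 = 39×5 + 2
5 = 2×2 + 1
2 = 2×1 + 0
gcd = 1, so a unique solution mod 197 exists.
Back-substitute for the Bézout coefficients:
1 = 5 − 2·2
1 = −2·197 + 79·5
So 5·(79) ≡ 1 (mod 197), giving 5⁻¹ ≡ 79.
x ≡ 5⁻¹·73 ≡ 79·73 ≡ 54 (mod 197).

54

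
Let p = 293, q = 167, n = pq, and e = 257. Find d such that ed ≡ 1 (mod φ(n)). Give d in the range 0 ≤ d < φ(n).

5281

φ(n) = (p−1)(q−1) = 292·166 = 48472.
Need d with 257·d ≡ 1 (mod 48472). Apply the extended Euclidean algorithm:
48472 = 188*257 + 156
257 = 1*156 + 101
156 = 1*101 + 55
101 = 1*55 + 46
55 = 1*46 + 9
46 = 5*9 + 1
9 = 9*1 + 0
Back-substitute:
1 = 46 − 5·9
1 = −5·55 + 6·46
1 = 6·101 − 11·55
1 = −11·156 + 17·101
1 = 17·257 − 28·156
1 = −28·48472 + 5281·257
So 257·5281 ≡ 1 (mod 48472), hence d = 5281.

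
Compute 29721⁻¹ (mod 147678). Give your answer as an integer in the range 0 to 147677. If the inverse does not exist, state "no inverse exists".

no inverse exists

Compute gcd(29721, 147678):
147678 = 4×29721 + 28794
29721 = 1×28794 + 927
28794 = 31×927 + 57
927 = 16×57 + 15
57 = 3×15 + 12
15 = 1×12 + 3
12 = 4×3 + 0
gcd(29721, 147678) = 3 ≠ 1, so 29721 has no multiplicative inverse modulo 147678.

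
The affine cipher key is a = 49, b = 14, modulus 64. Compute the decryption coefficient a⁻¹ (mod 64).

Extended Euclidean algorithm:
64 = 1×49 + 15
49 = 3×15 + 4
15 = 3×4 + 3
4 = 1×3 + 1
3 = 3×1 + 0
The gcd is 1. Working backward:
1 = 4 − 3
1 = −15 + 4·4
1 = 4·49 − 13·15
1 = −13·64 + 17·49
So 49·17 ≡ 1 (mod 64).

17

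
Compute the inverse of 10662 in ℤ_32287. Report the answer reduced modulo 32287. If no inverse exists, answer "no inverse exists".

6865

Apply the Euclidean algorithm to 32287 and 10662:
32287 = 3×10662 + 301
10662 = 35×301 + 127
301 = 2×127 + 47
127 = 2×47 + 33
47 = 1×33 + 14
33 = 2×14 + 5
14 = 2×5 + 4
5 = 1×4 + 1
4 = 4×1 + 0
Since gcd(10662, 32287) = 1, back-substitute to write 1 as a combination:
1 = 5 − 4
1 = −14 + 3·5
1 = 3·33 − 7·14
1 = −7·47 + 10·33
1 = 10·127 − 27·47
1 = −27·301 + 64·127
1 = 64·10662 − 2267·301
1 = −2267·32287 + 6865·10662
So 10662·6865 ≡ 1 (mod 32287).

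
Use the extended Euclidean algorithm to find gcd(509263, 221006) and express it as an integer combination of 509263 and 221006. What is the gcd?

1

Repeated division:
509263 = 2*221006 + 67251
221006 = 3*67251 + 19253
67251 = 3*19253 + 9492
19253 = 2*9492 + 269
9492 = 35*269 + 77
269 = 3*77 + 38
77 = 2*38 + 1
38 = 38*1 + 0
gcd(509263, 221006) = 1.
Back-substituting:
1 = 77 − 2·38
1 = −2·269 + 7·77
1 = 7·9492 − 247·269
1 = −247·19253 + 501·9492
1 = 501·67251 − 1750·19253
1 = −1750·221006 + 5751·67251
1 = 5751·509263 − 13252·221006
So 1 = (5751)·509263 + (-13252)·221006.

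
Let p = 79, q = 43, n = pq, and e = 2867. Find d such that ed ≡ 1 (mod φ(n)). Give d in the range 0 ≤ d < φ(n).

2459

φ(n) = (p−1)(q−1) = 78·42 = 3276.
Need d with 2867·d ≡ 1 (mod 3276). Apply the extended Euclidean algorithm:
3276 = 1·2867 + 409
2867 = 7·409 + 4
409 = 102·4 + 1
4 = 4·1 + 0
Back-substitute:
1 = 409 − 102·4
1 = −102·2867 + 715·409
1 = 715·3276 − 817·2867
So 2867·(-817) ≡ 1 (mod 3276), hence d ≡ -817 ≡ 2459 (mod 3276).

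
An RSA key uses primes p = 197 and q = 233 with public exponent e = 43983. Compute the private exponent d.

φ(n) = (p−1)(q−1) = 196·232 = 45472.
Need d with 43983·d ≡ 1 (mod 45472). Apply the extended Euclidean algorithm:
45472 = 1×43983 + 1489
43983 = 29×1489 + 802
1489 = 1×802 + 687
802 = 1×687 + 115
687 = 5×115 + 112
115 = 1×112 + 3
112 = 37×3 + 1
3 = 3×1 + 0
Back-substitute:
1 = 112 − 37·3
1 = −37·115 + 38·112
1 = 38·687 − 227·115
1 = −227·802 + 265·687
1 = 265·1489 − 492·802
1 = −492·43983 + 14533·1489
1 = 14533·45472 − 15025·43983
So 43983·(-15025) ≡ 1 (mod 45472), hence d ≡ -15025 ≡ 30447 (mod 45472).

30447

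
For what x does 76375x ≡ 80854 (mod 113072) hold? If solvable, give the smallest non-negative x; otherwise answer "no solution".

16202

First find gcd(76375, 113072):
113072 = 1*76375 + 36697
76375 = 2*36697 + 2981
36697 = 12*2981 + 925
2981 = 3*925 + 206
925 = 4*206 + 101
206 = 2*101 + 4
101 = 25*4 + 1
4 = 4*1 + 0
gcd = 1, so a unique solution mod 113072 exists.
Back-substitute for the Bézout coefficients:
1 = 101 − 25·4
1 = −25·206 + 51·101
1 = 51·925 − 229·206
1 = −229·2981 + 738·925
1 = 738·36697 − 9085·2981
1 = −9085·76375 + 18908·36697
1 = 18908·113072 − 27993·76375
So 76375·(-27993) ≡ 1 (mod 113072), giving 76375⁻¹ ≡ 85079.
x ≡ 76375⁻¹·80854 ≡ 85079·80854 ≡ 16202 (mod 113072).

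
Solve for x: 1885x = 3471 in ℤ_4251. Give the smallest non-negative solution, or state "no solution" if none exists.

First find gcd(1885, 4251):
4251 = 2×1885 + 481
1885 = 3×481 + 442
481 = 1×442 + 39
442 = 11×39 + 13
39 = 3×13 + 0
gcd = 13 and 13 | 3471, so solutions exist. Divide through by 13: 145x ≡ 267 (mod 327).
Now find 145⁻¹ mod 327:
327 = 2·145 + 37
145 = 3·37 + 34
37 = 1·34 + 3
34 = 11·3 + 1
3 = 3·1 + 0
Back-substitute:
1 = 34 − 11·3
1 = −11·37 + 12·34
1 = 12·145 − 47·37
1 = −47·327 + 106·145
So 145⁻¹ ≡ 106 (mod 327).
Then x ≡ 106·267 ≡ 180 (mod 327); the smallest non-negative solution is x = 180.

180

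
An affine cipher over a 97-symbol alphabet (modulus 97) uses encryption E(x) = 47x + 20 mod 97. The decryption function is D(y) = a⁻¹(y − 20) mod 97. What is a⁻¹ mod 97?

Run Euclid on (97, 47):
97 = 2·47 + 3
47 = 15·3 + 2
3 = 1·2 + 1
2 = 2·1 + 0
Since gcd(47, 97) = 1, back-substitute to write 1 as a combination:
1 = 3 − 2
1 = −47 + 16·3
1 = 16·97 − 33·47
So 47·(-33) ≡ 1 (mod 97), and -33 ≡ 64 (mod 97).

64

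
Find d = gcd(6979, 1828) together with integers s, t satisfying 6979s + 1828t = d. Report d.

1

Repeated division:
6979 = 3×1828 + 1495
1828 = 1×1495 + 333
1495 = 4×333 + 163
333 = 2×163 + 7
163 = 23×7 + 2
7 = 3×2 + 1
2 = 2×1 + 0
gcd(6979, 1828) = 1.
Working backward:
1 = 7 − 3·2
1 = −3·163 + 70·7
1 = 70·333 − 143·163
1 = −143·1495 + 642·333
1 = 642·1828 − 785·1495
1 = −785·6979 + 2997·1828
So 1 = (-785)·6979 + (2997)·1828.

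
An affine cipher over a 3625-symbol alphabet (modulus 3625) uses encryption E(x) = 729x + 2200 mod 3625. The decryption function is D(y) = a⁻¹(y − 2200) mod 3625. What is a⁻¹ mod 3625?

1994

gcd(3625, 729) by repeated division:
3625 = 4×729 + 709
729 = 1×709 + 20
709 = 35×20 + 9
20 = 2×9 + 2
9 = 4×2 + 1
2 = 2×1 + 0
gcd = 1, so the inverse exists. Back-substitute:
1 = 9 − 4·2
1 = −4·20 + 9·9
1 = 9·709 − 319·20
1 = −319·729 + 328·709
1 = 328·3625 − 1631·729
Thus 729·(-1631) ≡ 1 (mod 3625); reducing, -1631 mod 3625 = 1994.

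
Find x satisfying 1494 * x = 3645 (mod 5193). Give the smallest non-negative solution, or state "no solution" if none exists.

First find gcd(1494, 5193):
5193 = 3·1494 + 711
1494 = 2·711 + 72
711 = 9·72 + 63
72 = 1·63 + 9
63 = 7·9 + 0
gcd = 9 and 9 | 3645, so solutions exist. Divide through by 9: 166x ≡ 405 (mod 577).
Now find 166⁻¹ mod 577:
577 = 3·166 + 79
166 = 2·79 + 8
79 = 9·8 + 7
8 = 1·7 + 1
7 = 7·1 + 0
Back-substitute:
1 = 8 − 7
1 = −79 + 10·8
1 = 10·166 − 21·79
1 = −21·577 + 73·166
So 166⁻¹ ≡ 73 (mod 577).
Then x ≡ 73·405 ≡ 138 (mod 577); the smallest non-negative solution is x = 138.

138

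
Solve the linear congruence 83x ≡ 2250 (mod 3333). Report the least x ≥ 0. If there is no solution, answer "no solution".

First find gcd(83, 3333):
3333 = 40*83 + 13
83 = 6*13 + 5
13 = 2*5 + 3
5 = 1*3 + 2
3 = 1*2 + 1
2 = 2*1 + 0
gcd = 1, so a unique solution mod 3333 exists.
Back-substitute for the Bézout coefficients:
1 = 3 − 2
1 = −5 + 2·3
1 = 2·13 − 5·5
1 = −5·83 + 32·13
1 = 32·3333 − 1285·83
So 83·(-1285) ≡ 1 (mod 3333), giving 83⁻¹ ≡ 2048.
x ≡ 83⁻¹·2250 ≡ 2048·2250 ≡ 1794 (mod 3333).

1794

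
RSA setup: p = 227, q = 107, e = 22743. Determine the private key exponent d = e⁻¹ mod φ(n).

φ(n) = (p−1)(q−1) = 226·106 = 23956.
Need d with 22743·d ≡ 1 (mod 23956). Apply the extended Euclidean algorithm:
23956 = 1*22743 + 1213
22743 = 18*1213 + 909
1213 = 1*909 + 304
909 = 2*304 + 301
304 = 1*301 + 3
301 = 100*3 + 1
3 = 3*1 + 0
Back-substitute:
1 = 301 − 100·3
1 = −100·304 + 101·301
1 = 101·909 − 302·304
1 = −302·1213 + 403·909
1 = 403·22743 − 7556·1213
1 = −7556·23956 + 7959·22743
So 22743·7959 ≡ 1 (mod 23956), hence d = 7959.

7959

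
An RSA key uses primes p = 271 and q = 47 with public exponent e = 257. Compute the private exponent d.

2513

φ(n) = (p−1)(q−1) = 270·46 = 12420.
Need d with 257·d ≡ 1 (mod 12420). Apply the extended Euclidean algorithm:
12420 = 48·257 + 84
257 = 3·84 + 5
84 = 16·5 + 4
5 = 1·4 + 1
4 = 4·1 + 0
Back-substitute:
1 = 5 − 4
1 = −84 + 17·5
1 = 17·257 − 52·84
1 = −52·12420 + 2513·257
So 257·2513 ≡ 1 (mod 12420), hence d = 2513.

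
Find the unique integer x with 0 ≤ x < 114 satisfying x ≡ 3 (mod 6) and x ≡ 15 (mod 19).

15

Write x = 3 + 6·k. Then 6·k ≡ 15 − 3 ≡ 12 (mod 19).
Need 6⁻¹ mod 19. Extended Euclid on (19, 6):
19 = 3×6 + 1
6 = 6×1 + 0
Back-substitute:
1 = 19 − 3·6
6⁻¹ ≡ 16 (mod 19), so k ≡ 16·12 ≡ 2 (mod 19).
x = 3 + 6·2 = 15.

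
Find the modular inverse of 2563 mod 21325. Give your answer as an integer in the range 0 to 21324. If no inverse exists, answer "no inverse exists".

Extended Euclidean algorithm:
21325 = 8×2563 + 821
2563 = 3×821 + 100
821 = 8×100 + 21
100 = 4×21 + 16
21 = 1×16 + 5
16 = 3×5 + 1
5 = 5×1 + 0
Since gcd(2563, 21325) = 1, back-substitute to write 1 as a combination:
1 = 16 − 3·5
1 = −3·21 + 4·16
1 = 4·100 − 19·21
1 = −19·821 + 156·100
1 = 156·2563 − 487·821
1 = −487·21325 + 4052·2563
So 2563·4052 ≡ 1 (mod 21325).

4052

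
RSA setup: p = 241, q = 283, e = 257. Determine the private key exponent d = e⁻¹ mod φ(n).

φ(n) = (p−1)(q−1) = 240·282 = 67680.
Need d with 257·d ≡ 1 (mod 67680). Apply the extended Euclidean algorithm:
67680 = 263*257 + 89
257 = 2*89 + 79
89 = 1*79 + 10
79 = 7*10 + 9
10 = 1*9 + 1
9 = 9*1 + 0
Back-substitute:
1 = 10 − 9
1 = −79 + 8·10
1 = 8·89 − 9·79
1 = −9·257 + 26·89
1 = 26·67680 − 6847·257
So 257·(-6847) ≡ 1 (mod 67680), hence d ≡ -6847 ≡ 60833 (mod 67680).

60833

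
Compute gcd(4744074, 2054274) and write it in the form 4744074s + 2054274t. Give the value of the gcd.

6

Repeated division:
4744074 = 2*2054274 + 635526
2054274 = 3*635526 + 147696
635526 = 4*147696 + 44742
147696 = 3*44742 + 13470
44742 = 3*13470 + 4332
13470 = 3*4332 + 474
4332 = 9*474 + 66
474 = 7*66 + 12
66 = 5*12 + 6
12 = 2*6 + 0
gcd(4744074, 2054274) = 6.
Back-substituting:
6 = 66 − 5·12
6 = −5·474 + 36·66
6 = 36·4332 − 329·474
6 = −329·13470 + 1023·4332
6 = 1023·44742 − 3398·13470
6 = −3398·147696 + 11217·44742
6 = 11217·635526 − 48266·147696
6 = −48266·2054274 + 156015·635526
6 = 156015·4744074 − 360296·2054274
So 6 = (156015)·4744074 + (-360296)·2054274.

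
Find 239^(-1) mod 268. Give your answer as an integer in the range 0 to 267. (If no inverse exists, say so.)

gcd(268, 239) by repeated division:
268 = 1*239 + 29
239 = 8*29 + 7
29 = 4*7 + 1
7 = 7*1 + 0
The gcd is 1. Working backward:
1 = 29 − 4·7
1 = −4·239 + 33·29
1 = 33·268 − 37·239
So 239·(-37) ≡ 1 (mod 268), and -37 ≡ 231 (mod 268).

231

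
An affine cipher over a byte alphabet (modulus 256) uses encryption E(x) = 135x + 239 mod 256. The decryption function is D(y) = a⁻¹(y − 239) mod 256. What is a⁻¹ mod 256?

Apply the Euclidean algorithm to 256 and 135:
256 = 1·135 + 121
135 = 1·121 + 14
121 = 8·14 + 9
14 = 1·9 + 5
9 = 1·5 + 4
5 = 1·4 + 1
4 = 4·1 + 0
gcd = 1, so the inverse exists. Back-substitute:
1 = 5 − 4
1 = −9 + 2·5
1 = 2·14 − 3·9
1 = −3·121 + 26·14
1 = 26·135 − 29·121
1 = −29·256 + 55·135
So 135·55 ≡ 1 (mod 256).

55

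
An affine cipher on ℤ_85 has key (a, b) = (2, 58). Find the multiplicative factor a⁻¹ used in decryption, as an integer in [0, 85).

Apply the Euclidean algorithm to 85 and 2:
85 = 42·2 + 1
2 = 2·1 + 0
Since gcd(2, 85) = 1, back-substitute to write 1 as a combination:
1 = 85 − 42·2
Thus 2·(-42) ≡ 1 (mod 85); reducing, -42 mod 85 = 43.

43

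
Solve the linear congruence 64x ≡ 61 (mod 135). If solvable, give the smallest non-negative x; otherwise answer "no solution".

79

First find gcd(64, 135):
135 = 2×64 + 7
64 = 9×7 + 1
7 = 7×1 + 0
gcd = 1, so a unique solution mod 135 exists.
Back-substitute for the Bézout coefficients:
1 = 64 − 9·7
1 = −9·135 + 19·64
So 64·(19) ≡ 1 (mod 135), giving 64⁻¹ ≡ 19.
x ≡ 64⁻¹·61 ≡ 19·61 ≡ 79 (mod 135).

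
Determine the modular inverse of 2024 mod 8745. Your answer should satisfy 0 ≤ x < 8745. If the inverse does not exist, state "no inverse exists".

no inverse exists

Compute gcd(2024, 8745):
8745 = 4·2024 + 649
2024 = 3·649 + 77
649 = 8·77 + 33
77 = 2·33 + 11
33 = 3·11 + 0
gcd(2024, 8745) = 11 ≠ 1, so 2024 has no multiplicative inverse modulo 8745.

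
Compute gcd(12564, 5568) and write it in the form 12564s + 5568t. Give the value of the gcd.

Apply Euclid's algorithm to 12564 and 5568:
12564 = 2*5568 + 1428
5568 = 3*1428 + 1284
1428 = 1*1284 + 144
1284 = 8*144 + 132
144 = 1*132 + 12
132 = 11*12 + 0
gcd(12564, 5568) = 12.
Working backward:
12 = 144 − 132
12 = −1284 + 9·144
12 = 9·1428 − 10·1284
12 = −10·5568 + 39·1428
12 = 39·12564 − 88·5568
So 12 = (39)·12564 + (-88)·5568.

12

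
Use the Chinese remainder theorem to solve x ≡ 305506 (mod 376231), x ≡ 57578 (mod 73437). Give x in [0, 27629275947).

Write x = 305506 + 376231·k. Then 376231·k ≡ 57578 − 305506 ≡ 45820 (mod 73437).
Need 376231⁻¹ mod 73437. Extended Euclid on (73437, 9046):
73437 = 8·9046 + 1069
9046 = 8·1069 + 494
1069 = 2·494 + 81
494 = 6·81 + 8
81 = 10·8 + 1
8 = 8·1 + 0
Back-substitute:
1 = 81 − 10·8
1 = −10·494 + 61·81
1 = 61·1069 − 132·494
1 = −132·9046 + 1117·1069
1 = 1117·73437 − 9068·9046
376231⁻¹ ≡ 64369 (mod 73437), so k ≡ 64369·45820 ≡ 10786 (mod 73437).
x = 305506 + 376231·10786 = 4058333072.

4058333072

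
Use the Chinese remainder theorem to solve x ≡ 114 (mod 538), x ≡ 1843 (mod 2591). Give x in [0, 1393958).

1004560

Write x = 114 + 538·k. Then 538·k ≡ 1843 − 114 ≡ 1729 (mod 2591).
Need 538⁻¹ mod 2591. Extended Euclid on (2591, 538):
2591 = 4×538 + 439
538 = 1×439 + 99
439 = 4×99 + 43
99 = 2×43 + 13
43 = 3×13 + 4
13 = 3×4 + 1
4 = 4×1 + 0
Back-substitute:
1 = 13 − 3·4
1 = −3·43 + 10·13
1 = 10·99 − 23·43
1 = −23·439 + 102·99
1 = 102·538 − 125·439
1 = −125·2591 + 602·538
538⁻¹ ≡ 602 (mod 2591), so k ≡ 602·1729 ≡ 1867 (mod 2591).
x = 114 + 538·1867 = 1004560.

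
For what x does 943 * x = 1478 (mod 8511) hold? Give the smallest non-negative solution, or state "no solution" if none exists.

First find gcd(943, 8511):
8511 = 9·943 + 24
943 = 39·24 + 7
24 = 3·7 + 3
7 = 2·3 + 1
3 = 3·1 + 0
gcd = 1, so a unique solution mod 8511 exists.
Back-substitute for the Bézout coefficients:
1 = 7 − 2·3
1 = −2·24 + 7·7
1 = 7·943 − 275·24
1 = −275·8511 + 2482·943
So 943·(2482) ≡ 1 (mod 8511), giving 943⁻¹ ≡ 2482.
x ≡ 943⁻¹·1478 ≡ 2482·1478 ≡ 155 (mod 8511).

155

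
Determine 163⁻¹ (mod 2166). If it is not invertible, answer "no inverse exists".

Run Euclid on (2166, 163):
2166 = 13×163 + 47
163 = 3×47 + 22
47 = 2×22 + 3
22 = 7×3 + 1
3 = 3×1 + 0
Since gcd(163, 2166) = 1, back-substitute to write 1 as a combination:
1 = 22 − 7·3
1 = −7·47 + 15·22
1 = 15·163 − 52·47
1 = −52·2166 + 691·163
So 163·691 ≡ 1 (mod 2166).

691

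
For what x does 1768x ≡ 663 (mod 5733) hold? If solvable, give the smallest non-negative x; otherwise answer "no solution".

276

First find gcd(1768, 5733):
5733 = 3·1768 + 429
1768 = 4·429 + 52
429 = 8·52 + 13
52 = 4·13 + 0
gcd = 13 and 13 | 663, so solutions exist. Divide through by 13: 136x ≡ 51 (mod 441).
Now find 136⁻¹ mod 441:
441 = 3*136 + 33
136 = 4*33 + 4
33 = 8*4 + 1
4 = 4*1 + 0
Back-substitute:
1 = 33 − 8·4
1 = −8·136 + 33·33
1 = 33·441 − 107·136
So 136·(-107) ≡ 1 (mod 441), i.e. 136⁻¹ ≡ 334.
Then x ≡ 334·51 ≡ 276 (mod 441); the smallest non-negative solution is x = 276.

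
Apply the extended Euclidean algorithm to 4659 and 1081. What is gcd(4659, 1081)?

1

Apply Euclid's algorithm to 4659 and 1081:
4659 = 4*1081 + 335
1081 = 3*335 + 76
335 = 4*76 + 31
76 = 2*31 + 14
31 = 2*14 + 3
14 = 4*3 + 2
3 = 1*2 + 1
2 = 2*1 + 0
gcd(4659, 1081) = 1.
Working backward:
1 = 3 − 2
1 = −14 + 5·3
1 = 5·31 − 11·14
1 = −11·76 + 27·31
1 = 27·335 − 119·76
1 = −119·1081 + 384·335
1 = 384·4659 − 1655·1081
So 1 = (384)·4659 + (-1655)·1081.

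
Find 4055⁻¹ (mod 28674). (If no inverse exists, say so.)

25499

Extended Euclidean algorithm:
28674 = 7·4055 + 289
4055 = 14·289 + 9
289 = 32·9 + 1
9 = 9·1 + 0
The gcd is 1. Working backward:
1 = 289 − 32·9
1 = −32·4055 + 449·289
1 = 449·28674 − 3175·4055
Thus 4055·(-3175) ≡ 1 (mod 28674); reducing, -3175 mod 28674 = 25499.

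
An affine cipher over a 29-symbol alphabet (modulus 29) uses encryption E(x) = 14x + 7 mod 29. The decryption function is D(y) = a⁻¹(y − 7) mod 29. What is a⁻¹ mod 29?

Run Euclid on (29, 14):
29 = 2*14 + 1
14 = 14*1 + 0
Since gcd(14, 29) = 1, back-substitute to write 1 as a combination:
1 = 29 − 2·14
Hence 14⁻¹ ≡ -2 ≡ 27 (mod 29).

27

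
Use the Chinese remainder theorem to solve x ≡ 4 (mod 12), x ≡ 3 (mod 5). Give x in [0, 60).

28

Write x = 4 + 12·k. Then 12·k ≡ 3 − 4 ≡ 4 (mod 5).
Need 12⁻¹ mod 5. Extended Euclid on (5, 2):
5 = 2*2 + 1
2 = 2*1 + 0
Back-substitute:
1 = 5 − 2·2
12⁻¹ ≡ 3 (mod 5), so k ≡ 3·4 ≡ 2 (mod 5).
x = 4 + 12·2 = 28.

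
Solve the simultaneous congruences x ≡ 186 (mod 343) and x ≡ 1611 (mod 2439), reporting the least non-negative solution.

Write x = 186 + 343·k. Then 343·k ≡ 1611 − 186 ≡ 1425 (mod 2439).
Need 343⁻¹ mod 2439. Extended Euclid on (2439, 343):
2439 = 7*343 + 38
343 = 9*38 + 1
38 = 38*1 + 0
Back-substitute:
1 = 343 − 9·38
1 = −9·2439 + 64·343
343⁻¹ ≡ 64 (mod 2439), so k ≡ 64·1425 ≡ 957 (mod 2439).
x = 186 + 343·957 = 328437.

328437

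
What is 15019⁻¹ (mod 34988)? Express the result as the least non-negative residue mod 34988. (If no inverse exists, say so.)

20703

Apply the Euclidean algorithm to 34988 and 15019:
34988 = 2*15019 + 4950
15019 = 3*4950 + 169
4950 = 29*169 + 49
169 = 3*49 + 22
49 = 2*22 + 5
22 = 4*5 + 2
5 = 2*2 + 1
2 = 2*1 + 0
gcd = 1, so the inverse exists. Back-substitute:
1 = 5 − 2·2
1 = −2·22 + 9·5
1 = 9·49 − 20·22
1 = −20·169 + 69·49
1 = 69·4950 − 2021·169
1 = −2021·15019 + 6132·4950
1 = 6132·34988 − 14285·15019
So 15019·(-14285) ≡ 1 (mod 34988), and -14285 ≡ 20703 (mod 34988).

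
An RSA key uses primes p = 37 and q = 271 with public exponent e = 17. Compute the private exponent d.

7433

φ(n) = (p−1)(q−1) = 36·270 = 9720.
Need d with 17·d ≡ 1 (mod 9720). Apply the extended Euclidean algorithm:
9720 = 571*17 + 13
17 = 1*13 + 4
13 = 3*4 + 1
4 = 4*1 + 0
Back-substitute:
1 = 13 − 3·4
1 = −3·17 + 4·13
1 = 4·9720 − 2287·17
So 17·(-2287) ≡ 1 (mod 9720), hence d ≡ -2287 ≡ 7433 (mod 9720).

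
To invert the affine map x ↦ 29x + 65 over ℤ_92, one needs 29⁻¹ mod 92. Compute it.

73

Extended Euclidean algorithm:
92 = 3*29 + 5
29 = 5*5 + 4
5 = 1*4 + 1
4 = 4*1 + 0
Since gcd(29, 92) = 1, back-substitute to write 1 as a combination:
1 = 5 − 4
1 = −29 + 6·5
1 = 6·92 − 19·29
Thus 29·(-19) ≡ 1 (mod 92); reducing, -19 mod 92 = 73.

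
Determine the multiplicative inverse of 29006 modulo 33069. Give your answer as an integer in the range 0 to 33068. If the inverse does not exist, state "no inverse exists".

3980

Run Euclid on (33069, 29006):
33069 = 1×29006 + 4063
29006 = 7×4063 + 565
4063 = 7×565 + 108
565 = 5×108 + 25
108 = 4×25 + 8
25 = 3×8 + 1
8 = 8×1 + 0
Since gcd(29006, 33069) = 1, back-substitute to write 1 as a combination:
1 = 25 − 3·8
1 = −3·108 + 13·25
1 = 13·565 − 68·108
1 = −68·4063 + 489·565
1 = 489·29006 − 3491·4063
1 = −3491·33069 + 3980·29006
So 29006·3980 ≡ 1 (mod 33069).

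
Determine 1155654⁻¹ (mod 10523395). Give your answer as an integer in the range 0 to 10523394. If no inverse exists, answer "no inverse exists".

2612359

Run Euclid on (10523395, 1155654):
10523395 = 9·1155654 + 122509
1155654 = 9·122509 + 53073
122509 = 2·53073 + 16363
53073 = 3·16363 + 3984
16363 = 4·3984 + 427
3984 = 9·427 + 141
427 = 3·141 + 4
141 = 35·4 + 1
4 = 4·1 + 0
The gcd is 1. Working backward:
1 = 141 − 35·4
1 = −35·427 + 106·141
1 = 106·3984 − 989·427
1 = −989·16363 + 4062·3984
1 = 4062·53073 − 13175·16363
1 = −13175·122509 + 30412·53073
1 = 30412·1155654 − 286883·122509
1 = −286883·10523395 + 2612359·1155654
So 1155654·2612359 ≡ 1 (mod 10523395).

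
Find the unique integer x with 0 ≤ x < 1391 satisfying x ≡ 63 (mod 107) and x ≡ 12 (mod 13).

Write x = 63 + 107·k. Then 107·k ≡ 12 − 63 ≡ 1 (mod 13).
Need 107⁻¹ mod 13. Extended Euclid on (13, 3):
13 = 4·3 + 1
3 = 3·1 + 0
Back-substitute:
1 = 13 − 4·3
107⁻¹ ≡ 9 (mod 13), so k ≡ 9·1 ≡ 9 (mod 13).
x = 63 + 107·9 = 1026.

1026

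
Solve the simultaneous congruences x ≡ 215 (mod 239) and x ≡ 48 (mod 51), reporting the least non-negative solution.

Write x = 215 + 239·k. Then 239·k ≡ 48 − 215 ≡ 37 (mod 51).
Need 239⁻¹ mod 51. Extended Euclid on (51, 35):
51 = 1×35 + 16
35 = 2×16 + 3
16 = 5×3 + 1
3 = 3×1 + 0
Back-substitute:
1 = 16 − 5·3
1 = −5·35 + 11·16
1 = 11·51 − 16·35
239⁻¹ ≡ 35 (mod 51), so k ≡ 35·37 ≡ 20 (mod 51).
x = 215 + 239·20 = 4995.

4995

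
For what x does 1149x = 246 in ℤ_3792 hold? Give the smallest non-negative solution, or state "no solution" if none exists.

1086

First find gcd(1149, 3792):
3792 = 3·1149 + 345
1149 = 3·345 + 114
345 = 3·114 + 3
114 = 38·3 + 0
gcd = 3 and 3 | 246, so solutions exist. Divide through by 3: 383x ≡ 82 (mod 1264).
Now find 383⁻¹ mod 1264:
1264 = 3*383 + 115
383 = 3*115 + 38
115 = 3*38 + 1
38 = 38*1 + 0
Back-substitute:
1 = 115 − 3·38
1 = −3·383 + 10·115
1 = 10·1264 − 33·383
So 383·(-33) ≡ 1 (mod 1264), i.e. 383⁻¹ ≡ 1231.
Then x ≡ 1231·82 ≡ 1086 (mod 1264); the smallest non-negative solution is x = 1086.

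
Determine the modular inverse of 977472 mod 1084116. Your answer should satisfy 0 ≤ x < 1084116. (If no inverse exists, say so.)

Compute gcd(977472, 1084116):
1084116 = 1·977472 + 106644
977472 = 9·106644 + 17676
106644 = 6·17676 + 588
17676 = 30·588 + 36
588 = 16·36 + 12
36 = 3·12 + 0
Since gcd = 12 > 1, 977472 is not a unit mod 1084116.

no inverse exists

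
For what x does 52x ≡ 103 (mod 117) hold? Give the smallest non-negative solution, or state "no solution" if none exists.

gcd(52, 117):
117 = 2×52 + 13
52 = 4×13 + 0
gcd = 13, but 13 ∤ 103, so the congruence has no solution.

no solution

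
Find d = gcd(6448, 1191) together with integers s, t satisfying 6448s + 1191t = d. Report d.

1

Repeated division:
6448 = 5*1191 + 493
1191 = 2*493 + 205
493 = 2*205 + 83
205 = 2*83 + 39
83 = 2*39 + 5
39 = 7*5 + 4
5 = 1*4 + 1
4 = 4*1 + 0
gcd(6448, 1191) = 1.
Back-substituting:
1 = 5 − 4
1 = −39 + 8·5
1 = 8·83 − 17·39
1 = −17·205 + 42·83
1 = 42·493 − 101·205
1 = −101·1191 + 244·493
1 = 244·6448 − 1321·1191
So 1 = (244)·6448 + (-1321)·1191.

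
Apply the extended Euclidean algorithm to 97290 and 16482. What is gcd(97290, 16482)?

Apply Euclid's algorithm to 97290 and 16482:
97290 = 5×16482 + 14880
16482 = 1×14880 + 1602
14880 = 9×1602 + 462
1602 = 3×462 + 216
462 = 2×216 + 30
216 = 7×30 + 6
30 = 5×6 + 0
gcd(97290, 16482) = 6.
Working backward:
6 = 216 − 7·30
6 = −7·462 + 15·216
6 = 15·1602 − 52·462
6 = −52·14880 + 483·1602
6 = 483·16482 − 535·14880
6 = −535·97290 + 3158·16482
So 6 = (-535)·97290 + (3158)·16482.

6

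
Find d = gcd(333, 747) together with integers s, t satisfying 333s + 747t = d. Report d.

Apply Euclid's algorithm to 747 and 333:
747 = 2·333 + 81
333 = 4·81 + 9
81 = 9·9 + 0
gcd(333, 747) = 9.
Express as a combination:
9 = 333 − 4·81
9 = −4·747 + 9·333
So 9 = (-4)·747 + (9)·333.

9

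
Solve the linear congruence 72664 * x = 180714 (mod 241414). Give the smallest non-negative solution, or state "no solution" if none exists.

43741

First find gcd(72664, 241414):
241414 = 3×72664 + 23422
72664 = 3×23422 + 2398
23422 = 9×2398 + 1840
2398 = 1×1840 + 558
1840 = 3×558 + 166
558 = 3×166 + 60
166 = 2×60 + 46
60 = 1×46 + 14
46 = 3×14 + 4
14 = 3×4 + 2
4 = 2×2 + 0
gcd = 2 and 2 | 180714, so solutions exist. Divide through by 2: 36332x ≡ 90357 (mod 120707).
Now find 36332⁻¹ mod 120707:
120707 = 3×36332 + 11711
36332 = 3×11711 + 1199
11711 = 9×1199 + 920
1199 = 1×920 + 279
920 = 3×279 + 83
279 = 3×83 + 30
83 = 2×30 + 23
30 = 1×23 + 7
23 = 3×7 + 2
7 = 3×2 + 1
2 = 2×1 + 0
Back-substitute:
1 = 7 − 3·2
1 = −3·23 + 10·7
1 = 10·30 − 13·23
1 = −13·83 + 36·30
1 = 36·279 − 121·83
1 = −121·920 + 399·279
1 = 399·1199 − 520·920
1 = −520·11711 + 5079·1199
1 = 5079·36332 − 15757·11711
1 = −15757·120707 + 52350·36332
So 36332⁻¹ ≡ 52350 (mod 120707).
Then x ≡ 52350·90357 ≡ 43741 (mod 120707); the smallest non-negative solution is x = 43741.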